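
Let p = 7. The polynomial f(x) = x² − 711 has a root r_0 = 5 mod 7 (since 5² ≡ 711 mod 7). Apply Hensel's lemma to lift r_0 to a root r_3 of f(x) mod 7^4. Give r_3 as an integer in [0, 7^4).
r_3 = 1034 (mod 2401)

Hensel's recurrence: r_{i+1} = r_i − f(r_i)·(f′(r_i))^{-1} mod 7^{i+2}, with f′(x) = 2x. Iterate:
  r_0 = 5 (mod 7)
  r_1 = 5 (mod 49)
  r_2 = 5 (mod 343)
  r_3 = 1034 (mod 2401)
Final: r_3 = 1034, and one checks f(r_3) ≡ 0 mod 7^4.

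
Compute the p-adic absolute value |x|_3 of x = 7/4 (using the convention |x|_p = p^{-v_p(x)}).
|7/4|_3 = 1

Step 1 — compute v_3(x) by factoring powers of 3 out of the numerator and denominator: v_3(7/4) = 0. Step 2 — apply |x|_p = p^{-v_p(x)} = 3^{0} = 1.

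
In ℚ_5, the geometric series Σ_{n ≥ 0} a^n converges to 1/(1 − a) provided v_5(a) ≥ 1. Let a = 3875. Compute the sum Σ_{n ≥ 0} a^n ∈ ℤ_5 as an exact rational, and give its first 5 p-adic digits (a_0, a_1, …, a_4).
Σ a^n = 1/(1 − a) = -1/3874;  first 5 digits = (1, 0, 0, 1, 1)

v_5(a) = 3 ≥ 1, so the series converges in ℤ_5 to 1/(1 − a) = 1/(1 − 3875) = -1/3874. Expand this rational in ℤ_5: compute digits iteratively via d_i = x_i mod 5, x_{i+1} = (x_i − d_i)/5. The first 5 digits are (1, 0, 0, 1, 1).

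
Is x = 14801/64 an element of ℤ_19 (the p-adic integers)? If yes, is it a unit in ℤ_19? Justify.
x ∈ ℤ_19 but not a unit; v_19(x) = 2 > 0

ℤ_19 = {x ∈ ℚ_19 : v_19(x) ≥ 0} and ℤ_19^× = {x ∈ ℤ_19 : v_19(x) = 0}. Here v_19(14801/64) = v_19(num) − v_19(den) = 2; compare against these criteria.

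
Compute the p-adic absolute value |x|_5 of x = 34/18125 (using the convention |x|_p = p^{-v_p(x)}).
|34/18125|_5 = 625

Step 1 — compute v_5(x) by factoring powers of 5 out of the numerator and denominator: v_5(34/18125) = -4. Step 2 — apply |x|_p = p^{-v_p(x)} = 5^{4} = 625.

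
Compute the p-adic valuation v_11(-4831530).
v_11(-4831530) = 5

v_11(n) is the largest exponent k such that 11^k divides n. Factor out: -4831530 = -11^5 · 30. (Sign doesn't affect v_p.) So v_11(-4831530) = 5.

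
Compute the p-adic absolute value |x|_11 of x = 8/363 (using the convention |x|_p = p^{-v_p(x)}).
|8/363|_11 = 121

Step 1 — compute v_11(x) by factoring powers of 11 out of the numerator and denominator: v_11(8/363) = -2. Step 2 — apply |x|_p = p^{-v_p(x)} = 11^{2} = 121.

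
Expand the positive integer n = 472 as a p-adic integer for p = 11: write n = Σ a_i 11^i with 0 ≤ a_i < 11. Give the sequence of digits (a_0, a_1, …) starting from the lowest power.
(a_0, a_1, …) = (10, 9, 3)

Repeated division by 11 gives the digits low-to-high: 472 = 10 + 9·11^1 + 3·11^2. Digit sequence: (10, 9, 3).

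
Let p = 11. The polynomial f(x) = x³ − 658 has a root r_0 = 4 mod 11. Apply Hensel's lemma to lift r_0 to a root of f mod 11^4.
r_3 = 5900 (mod 14641)

Hensel: r_{i+1} = r_i − f(r_i)/f′(r_i) mod 11^{i+2}, where f′(x) = 3x². Iterate:
  r_0 = 4 (mod 11)
  r_1 = 92 (mod 121)
  r_2 = 576 (mod 1331)
  r_3 = 5900 (mod 14641)
Final: r = 5900 with f(r) ≡ 0 mod 11^4.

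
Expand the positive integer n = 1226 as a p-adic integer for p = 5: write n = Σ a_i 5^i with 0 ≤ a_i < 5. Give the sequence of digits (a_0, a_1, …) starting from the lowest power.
(a_0, a_1, …) = (1, 0, 4, 4, 1)

Repeated division by 5 gives the digits low-to-high: 1226 = 1 + 4·5^2 + 4·5^3 + 1·5^4. Digit sequence: (1, 0, 4, 4, 1).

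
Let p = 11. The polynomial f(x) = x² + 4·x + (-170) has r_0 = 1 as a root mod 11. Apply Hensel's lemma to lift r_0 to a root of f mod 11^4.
r_3 = 13157 (mod 14641)

Hensel: r_{i+1} = r_i − f(r_i)·(f′(r_i))^{-1} mod 11^{i+2}, f′(x) = 2x + 4. Iterate:
  r_0 = 1 (mod 11)
  r_1 = 89 (mod 121)
  r_2 = 1178 (mod 1331)
  r_3 = 13157 (mod 14641)
Final: r = 13157 satisfies f(r) ≡ 0 mod 11^4.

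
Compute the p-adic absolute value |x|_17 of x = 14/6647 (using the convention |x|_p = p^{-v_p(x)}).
|14/6647|_17 = 289

Step 1 — compute v_17(x) by factoring powers of 17 out of the numerator and denominator: v_17(14/6647) = -2. Step 2 — apply |x|_p = p^{-v_p(x)} = 17^{2} = 289.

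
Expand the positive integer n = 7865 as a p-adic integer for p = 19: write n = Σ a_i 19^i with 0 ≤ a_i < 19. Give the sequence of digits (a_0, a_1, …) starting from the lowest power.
(a_0, a_1, …) = (18, 14, 2, 1)

Repeated division by 19 gives the digits low-to-high: 7865 = 18 + 14·19^1 + 2·19^2 + 1·19^3. Digit sequence: (18, 14, 2, 1).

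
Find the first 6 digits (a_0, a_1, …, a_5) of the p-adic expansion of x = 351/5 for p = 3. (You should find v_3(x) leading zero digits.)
(a_0, …, a_5) = (0, 0, 0, 2, 2, 0)

v_3(351/5) = 3, so a_0 = ... = a_2 = 0. Factor out: x = 3^3 · u with u = 13/5 a unit in ℤ_3. Expand u iteratively via a_{v+i} = u_i mod 3, u_{i+1} = (u_i − a_{v+i})/3:
  u_0 = 13/5;  a_3 = 2;  u_1 = (u_0 − 2)/3 = 1/5
  u_1 = 1/5;  a_4 = 2;  u_2 = (u_1 − 2)/3 = -3/5
  u_2 = -3/5;  a_5 = 0;  u_3 = (u_2 − 0)/3 = -1/5
Digits: (0, 0, 0, 2, 2, 0).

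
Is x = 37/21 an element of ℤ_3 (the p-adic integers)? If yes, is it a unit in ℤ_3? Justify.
x ∉ ℤ_3 (v_3(x) = -1 < 0)

ℤ_3 = {x ∈ ℚ_3 : v_3(x) ≥ 0} and ℤ_3^× = {x ∈ ℤ_3 : v_3(x) = 0}. Here v_3(37/21) = v_3(num) − v_3(den) = -1; compare against these criteria.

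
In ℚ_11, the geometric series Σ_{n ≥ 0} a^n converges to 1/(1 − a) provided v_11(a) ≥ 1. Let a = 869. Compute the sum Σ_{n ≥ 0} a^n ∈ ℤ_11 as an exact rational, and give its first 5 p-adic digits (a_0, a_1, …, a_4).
Σ a^n = 1/(1 − a) = -1/868;  first 5 digits = (1, 2, 0, 4, 9)

v_11(a) = 1 ≥ 1, so the series converges in ℤ_11 to 1/(1 − a) = 1/(1 − 869) = -1/868. Expand this rational in ℤ_11: compute digits iteratively via d_i = x_i mod 11, x_{i+1} = (x_i − d_i)/11. The first 5 digits are (1, 2, 0, 4, 9).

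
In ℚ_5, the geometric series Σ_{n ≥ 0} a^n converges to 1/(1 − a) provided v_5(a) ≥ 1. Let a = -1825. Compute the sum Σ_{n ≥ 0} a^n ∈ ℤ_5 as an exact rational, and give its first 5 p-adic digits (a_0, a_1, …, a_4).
Σ a^n = 1/(1 − a) = 1/1826;  first 5 digits = (1, 0, 2, 0, 1)

v_5(a) = 2 ≥ 1, so the series converges in ℤ_5 to 1/(1 − a) = 1/(1 − (-1825)) = 1/1826. Expand this rational in ℤ_5: compute digits iteratively via d_i = x_i mod 5, x_{i+1} = (x_i − d_i)/5. The first 5 digits are (1, 0, 2, 0, 1).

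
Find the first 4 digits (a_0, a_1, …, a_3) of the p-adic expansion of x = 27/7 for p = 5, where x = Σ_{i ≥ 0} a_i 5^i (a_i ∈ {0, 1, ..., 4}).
(a_0, …, a_3) = (1, 2, 4, 2)

v_5(27/7) = 0 (numerator and denominator both coprime to 5), so x ∈ ℤ_5^×. Compute digits iteratively via a_i = x_i mod 5, x_{i+1} = (x_i − a_i)/5, with x_0 = x:
  x_0 = 27/7;  a_0 = 1;  x_1 = (x_0 − 1)/5 = 4/7
  x_1 = 4/7;  a_1 = 2;  x_2 = (x_1 − 2)/5 = -2/7
  x_2 = -2/7;  a_2 = 4;  x_3 = (x_2 − 4)/5 = -6/7
  x_3 = -6/7;  a_3 = 2;  x_4 = (x_3 − 2)/5 = -4/7
Digits: (1, 2, 4, 2).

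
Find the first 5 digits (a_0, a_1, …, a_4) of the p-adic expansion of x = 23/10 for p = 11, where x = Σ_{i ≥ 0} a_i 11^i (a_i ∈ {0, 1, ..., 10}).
(a_0, …, a_4) = (10, 7, 7, 7, 7)

v_11(23/10) = 0 (numerator and denominator both coprime to 11), so x ∈ ℤ_11^×. Compute digits iteratively via a_i = x_i mod 11, x_{i+1} = (x_i − a_i)/11, with x_0 = x:
  x_0 = 23/10;  a_0 = 10;  x_1 = (x_0 − 10)/11 = -7/10
  x_1 = -7/10;  a_1 = 7;  x_2 = (x_1 − 7)/11 = -7/10
  x_2 = -7/10;  a_2 = 7;  x_3 = (x_2 − 7)/11 = -7/10
  x_3 = -7/10;  a_3 = 7;  x_4 = (x_3 − 7)/11 = -7/10
  x_4 = -7/10;  a_4 = 7;  x_5 = (x_4 − 7)/11 = -7/10
Digits: (10, 7, 7, 7, 7).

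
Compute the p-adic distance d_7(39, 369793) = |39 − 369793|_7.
d_7(39, 369793) = 1/16807

Step 1 — x − y = 39 − 369793 = -369754. Step 2 — v_7(-369754) = 5 (factor: -369754 = −(7^5 · 22); the sign does not affect v_p). Step 3 — |x − y|_7 = 7^{-5} = 1/16807.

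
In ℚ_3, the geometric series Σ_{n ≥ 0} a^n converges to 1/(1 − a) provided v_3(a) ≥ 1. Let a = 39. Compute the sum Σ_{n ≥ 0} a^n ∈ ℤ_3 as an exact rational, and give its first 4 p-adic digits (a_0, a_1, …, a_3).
Σ a^n = 1/(1 − a) = -1/38;  first 4 digits = (1, 1, 2, 1)

v_3(a) = 1 ≥ 1, so the series converges in ℤ_3 to 1/(1 − a) = 1/(1 − 39) = -1/38. Expand this rational in ℤ_3: compute digits iteratively via d_i = x_i mod 3, x_{i+1} = (x_i − d_i)/3. The first 4 digits are (1, 1, 2, 1).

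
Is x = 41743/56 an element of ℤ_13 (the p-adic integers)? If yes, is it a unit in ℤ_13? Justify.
x ∈ ℤ_13 but not a unit; v_13(x) = 3 > 0

ℤ_13 = {x ∈ ℚ_13 : v_13(x) ≥ 0} and ℤ_13^× = {x ∈ ℤ_13 : v_13(x) = 0}. Here v_13(41743/56) = v_13(num) − v_13(den) = 3; compare against these criteria.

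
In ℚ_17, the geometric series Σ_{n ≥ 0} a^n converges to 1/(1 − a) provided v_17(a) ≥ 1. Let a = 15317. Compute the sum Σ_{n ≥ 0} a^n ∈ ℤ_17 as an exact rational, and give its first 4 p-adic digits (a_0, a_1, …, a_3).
Σ a^n = 1/(1 − a) = -1/15316;  first 4 digits = (1, 0, 2, 3)

v_17(a) = 2 ≥ 1, so the series converges in ℤ_17 to 1/(1 − a) = 1/(1 − 15317) = -1/15316. Expand this rational in ℤ_17: compute digits iteratively via d_i = x_i mod 17, x_{i+1} = (x_i − d_i)/17. The first 4 digits are (1, 0, 2, 3).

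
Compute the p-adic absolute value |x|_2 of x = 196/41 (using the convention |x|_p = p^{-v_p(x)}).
|196/41|_2 = 1/4

Step 1 — compute v_2(x) by factoring powers of 2 out of the numerator and denominator: v_2(196/41) = 2. Step 2 — apply |x|_p = p^{-v_p(x)} = 2^{-2} = 1/4.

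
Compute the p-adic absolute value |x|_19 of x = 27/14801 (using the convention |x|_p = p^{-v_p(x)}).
|27/14801|_19 = 361

Step 1 — compute v_19(x) by factoring powers of 19 out of the numerator and denominator: v_19(27/14801) = -2. Step 2 — apply |x|_p = p^{-v_p(x)} = 19^{2} = 361.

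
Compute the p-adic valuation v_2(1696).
v_2(1696) = 5

v_2(n) is the largest exponent k such that 2^k divides n. Factor out: 1696 = 2^5 · 53. (Sign doesn't affect v_p.) So v_2(1696) = 5.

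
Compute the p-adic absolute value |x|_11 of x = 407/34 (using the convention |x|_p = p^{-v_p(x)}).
|407/34|_11 = 1/11

Step 1 — compute v_11(x) by factoring powers of 11 out of the numerator and denominator: v_11(407/34) = 1. Step 2 — apply |x|_p = p^{-v_p(x)} = 11^{-1} = 1/11.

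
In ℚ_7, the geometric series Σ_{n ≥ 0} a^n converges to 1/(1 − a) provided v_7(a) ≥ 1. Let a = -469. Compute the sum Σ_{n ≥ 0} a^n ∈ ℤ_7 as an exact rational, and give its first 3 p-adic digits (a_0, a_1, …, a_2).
Σ a^n = 1/(1 − a) = 1/470;  first 3 digits = (1, 3, 6)

v_7(a) = 1 ≥ 1, so the series converges in ℤ_7 to 1/(1 − a) = 1/(1 − (-469)) = 1/470. Expand this rational in ℤ_7: compute digits iteratively via d_i = x_i mod 7, x_{i+1} = (x_i − d_i)/7. The first 3 digits are (1, 3, 6).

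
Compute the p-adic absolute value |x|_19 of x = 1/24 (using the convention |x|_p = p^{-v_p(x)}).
|1/24|_19 = 1

Step 1 — compute v_19(x) by factoring powers of 19 out of the numerator and denominator: v_19(1/24) = 0. Step 2 — apply |x|_p = p^{-v_p(x)} = 19^{0} = 1.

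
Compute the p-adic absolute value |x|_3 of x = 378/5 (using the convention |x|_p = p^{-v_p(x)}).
|378/5|_3 = 1/27

Step 1 — compute v_3(x) by factoring powers of 3 out of the numerator and denominator: v_3(378/5) = 3. Step 2 — apply |x|_p = p^{-v_p(x)} = 3^{-3} = 1/27.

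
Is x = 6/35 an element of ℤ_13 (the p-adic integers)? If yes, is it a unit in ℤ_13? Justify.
x ∈ ℤ_13^× (unit); v_13(x) = 0

ℤ_13 = {x ∈ ℚ_13 : v_13(x) ≥ 0} and ℤ_13^× = {x ∈ ℤ_13 : v_13(x) = 0}. Here v_13(6/35) = v_13(num) − v_13(den) = 0; compare against these criteria.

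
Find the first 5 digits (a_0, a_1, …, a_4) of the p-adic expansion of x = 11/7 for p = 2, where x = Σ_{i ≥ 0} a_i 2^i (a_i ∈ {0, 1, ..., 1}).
(a_0, …, a_4) = (1, 0, 1, 1, 1)

v_2(11/7) = 0 (numerator and denominator both coprime to 2), so x ∈ ℤ_2^×. Compute digits iteratively via a_i = x_i mod 2, x_{i+1} = (x_i − a_i)/2, with x_0 = x:
  x_0 = 11/7;  a_0 = 1;  x_1 = (x_0 − 1)/2 = 2/7
  x_1 = 2/7;  a_1 = 0;  x_2 = (x_1 − 0)/2 = 1/7
  x_2 = 1/7;  a_2 = 1;  x_3 = (x_2 − 1)/2 = -3/7
  x_3 = -3/7;  a_3 = 1;  x_4 = (x_3 − 1)/2 = -5/7
  x_4 = -5/7;  a_4 = 1;  x_5 = (x_4 − 1)/2 = -6/7
Digits: (1, 0, 1, 1, 1).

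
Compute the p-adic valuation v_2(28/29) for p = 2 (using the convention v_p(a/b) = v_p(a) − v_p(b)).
v_2(28/29) = 2

Factor powers of 2 from the numerator and denominator of the reduced fraction: 28 = 2^2 · 7 and 29 = 2^0 · 29. Apply v_p(a/b) = v_p(a) − v_p(b): v_2(28/29) = 2 − 0 = 2.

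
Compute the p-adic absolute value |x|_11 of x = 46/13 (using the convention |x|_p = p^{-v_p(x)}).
|46/13|_11 = 1

Step 1 — compute v_11(x) by factoring powers of 11 out of the numerator and denominator: v_11(46/13) = 0. Step 2 — apply |x|_p = p^{-v_p(x)} = 11^{0} = 1.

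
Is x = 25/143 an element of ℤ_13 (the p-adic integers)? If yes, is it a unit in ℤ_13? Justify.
x ∉ ℤ_13 (v_13(x) = -1 < 0)

ℤ_13 = {x ∈ ℚ_13 : v_13(x) ≥ 0} and ℤ_13^× = {x ∈ ℤ_13 : v_13(x) = 0}. Here v_13(25/143) = v_13(num) − v_13(den) = -1; compare against these criteria.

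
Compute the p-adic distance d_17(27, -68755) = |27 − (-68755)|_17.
d_17(27, -68755) = 1/4913

Step 1 — x − y = 27 − (-68755) = 68782. Step 2 — v_17(68782) = 3 (factor: 68782 = (17^3 · 14); the sign does not affect v_p). Step 3 — |x − y|_17 = 17^{-3} = 1/4913.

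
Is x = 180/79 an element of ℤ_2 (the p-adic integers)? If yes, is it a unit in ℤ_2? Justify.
x ∈ ℤ_2 but not a unit; v_2(x) = 2 > 0

ℤ_2 = {x ∈ ℚ_2 : v_2(x) ≥ 0} and ℤ_2^× = {x ∈ ℤ_2 : v_2(x) = 0}. Here v_2(180/79) = v_2(num) − v_2(den) = 2; compare against these criteria.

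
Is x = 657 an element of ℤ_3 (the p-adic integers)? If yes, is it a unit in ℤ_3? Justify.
x ∈ ℤ_3 but not a unit; v_3(x) = 2 > 0

ℤ_3 = {x ∈ ℚ_3 : v_3(x) ≥ 0} and ℤ_3^× = {x ∈ ℤ_3 : v_3(x) = 0}. Here v_3(657) = v_3(num) − v_3(den) = 2; compare against these criteria.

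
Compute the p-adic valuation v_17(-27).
v_17(-27) = 0

v_17(n) is the largest exponent k such that 17^k divides n. Factor out: -27 = -17^0 · 27. (Sign doesn't affect v_p.) So v_17(-27) = 0.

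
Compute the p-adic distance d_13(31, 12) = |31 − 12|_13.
d_13(31, 12) = 1

Step 1 — x − y = 31 − 12 = 19. Step 2 — v_13(19) = 0 (factor: 19 = (13^0 · 19); the sign does not affect v_p). Step 3 — |x − y|_13 = 13^{0} = 1.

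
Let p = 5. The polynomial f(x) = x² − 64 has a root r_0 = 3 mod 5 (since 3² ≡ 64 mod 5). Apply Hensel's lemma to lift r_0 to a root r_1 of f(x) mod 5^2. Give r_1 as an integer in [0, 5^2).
r_1 = 8 (mod 25)

Hensel's recurrence: r_{i+1} = r_i − f(r_i)·(f′(r_i))^{-1} mod 5^{i+2}, with f′(x) = 2x. Iterate:
  r_0 = 3 (mod 5)
  r_1 = 8 (mod 25)
Final: r_1 = 8, and one checks f(r_1) ≡ 0 mod 5^2.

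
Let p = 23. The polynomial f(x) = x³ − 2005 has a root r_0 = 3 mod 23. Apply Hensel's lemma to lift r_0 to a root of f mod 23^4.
r_3 = 13987 (mod 279841)

Hensel: r_{i+1} = r_i − f(r_i)/f′(r_i) mod 23^{i+2}, where f′(x) = 3x². Iterate:
  r_0 = 3 (mod 23)
  r_1 = 233 (mod 529)
  r_2 = 1820 (mod 12167)
  r_3 = 13987 (mod 279841)
Final: r = 13987 with f(r) ≡ 0 mod 23^4.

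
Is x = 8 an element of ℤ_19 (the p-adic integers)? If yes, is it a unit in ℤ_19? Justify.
x ∈ ℤ_19^× (unit); v_19(x) = 0

ℤ_19 = {x ∈ ℚ_19 : v_19(x) ≥ 0} and ℤ_19^× = {x ∈ ℤ_19 : v_19(x) = 0}. Here v_19(8) = v_19(num) − v_19(den) = 0; compare against these criteria.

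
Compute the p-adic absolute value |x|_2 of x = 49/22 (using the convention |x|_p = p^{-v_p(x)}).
|49/22|_2 = 2

Step 1 — compute v_2(x) by factoring powers of 2 out of the numerator and denominator: v_2(49/22) = -1. Step 2 — apply |x|_p = p^{-v_p(x)} = 2^{1} = 2.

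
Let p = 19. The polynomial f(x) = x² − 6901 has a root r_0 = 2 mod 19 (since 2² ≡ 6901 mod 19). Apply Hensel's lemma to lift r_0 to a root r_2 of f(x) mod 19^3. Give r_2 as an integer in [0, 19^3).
r_2 = 1275 (mod 6859)

Hensel's recurrence: r_{i+1} = r_i − f(r_i)·(f′(r_i))^{-1} mod 19^{i+2}, with f′(x) = 2x. Iterate:
  r_0 = 2 (mod 19)
  r_1 = 192 (mod 361)
  r_2 = 1275 (mod 6859)
Final: r_2 = 1275, and one checks f(r_2) ≡ 0 mod 19^3.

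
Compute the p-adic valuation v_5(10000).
v_5(10000) = 4

v_5(n) is the largest exponent k such that 5^k divides n. Factor out: 10000 = 5^4 · 16. (Sign doesn't affect v_p.) So v_5(10000) = 4.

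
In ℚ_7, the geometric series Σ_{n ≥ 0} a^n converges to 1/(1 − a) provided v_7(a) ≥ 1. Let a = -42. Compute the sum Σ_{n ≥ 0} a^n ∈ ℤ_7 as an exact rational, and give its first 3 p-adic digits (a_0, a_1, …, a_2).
Σ a^n = 1/(1 − a) = 1/43;  first 3 digits = (1, 1, 0)

v_7(a) = 1 ≥ 1, so the series converges in ℤ_7 to 1/(1 − a) = 1/(1 − (-42)) = 1/43. Expand this rational in ℤ_7: compute digits iteratively via d_i = x_i mod 7, x_{i+1} = (x_i − d_i)/7. The first 3 digits are (1, 1, 0).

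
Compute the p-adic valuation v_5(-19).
v_5(-19) = 0

v_5(n) is the largest exponent k such that 5^k divides n. Factor out: -19 = -5^0 · 19. (Sign doesn't affect v_p.) So v_5(-19) = 0.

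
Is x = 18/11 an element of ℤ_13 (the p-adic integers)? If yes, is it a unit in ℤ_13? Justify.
x ∈ ℤ_13^× (unit); v_13(x) = 0

ℤ_13 = {x ∈ ℚ_13 : v_13(x) ≥ 0} and ℤ_13^× = {x ∈ ℤ_13 : v_13(x) = 0}. Here v_13(18/11) = v_13(num) − v_13(den) = 0; compare against these criteria.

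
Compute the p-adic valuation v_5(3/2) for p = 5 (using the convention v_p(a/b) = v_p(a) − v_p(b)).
v_5(3/2) = 0

Factor powers of 5 from the numerator and denominator of the reduced fraction: 3 = 5^0 · 3 and 2 = 5^0 · 2. Apply v_p(a/b) = v_p(a) − v_p(b): v_5(3/2) = 0 − 0 = 0.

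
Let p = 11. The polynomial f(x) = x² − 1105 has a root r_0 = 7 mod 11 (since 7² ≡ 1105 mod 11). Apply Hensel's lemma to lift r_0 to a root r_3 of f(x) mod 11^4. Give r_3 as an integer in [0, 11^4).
r_3 = 1690 (mod 14641)

Hensel's recurrence: r_{i+1} = r_i − f(r_i)·(f′(r_i))^{-1} mod 11^{i+2}, with f′(x) = 2x. Iterate:
  r_0 = 7 (mod 11)
  r_1 = 117 (mod 121)
  r_2 = 359 (mod 1331)
  r_3 = 1690 (mod 14641)
Final: r_3 = 1690, and one checks f(r_3) ≡ 0 mod 11^4.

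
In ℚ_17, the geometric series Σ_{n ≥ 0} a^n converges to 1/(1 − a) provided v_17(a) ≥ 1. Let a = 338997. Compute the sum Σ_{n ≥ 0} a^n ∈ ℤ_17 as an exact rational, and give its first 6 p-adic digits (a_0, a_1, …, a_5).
Σ a^n = 1/(1 − a) = -1/338996;  first 6 digits = (1, 0, 0, 1, 4, 0)

v_17(a) = 3 ≥ 1, so the series converges in ℤ_17 to 1/(1 − a) = 1/(1 − 338997) = -1/338996. Expand this rational in ℤ_17: compute digits iteratively via d_i = x_i mod 17, x_{i+1} = (x_i − d_i)/17. The first 6 digits are (1, 0, 0, 1, 4, 0).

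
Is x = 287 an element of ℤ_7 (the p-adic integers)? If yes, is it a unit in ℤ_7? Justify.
x ∈ ℤ_7 but not a unit; v_7(x) = 1 > 0

ℤ_7 = {x ∈ ℚ_7 : v_7(x) ≥ 0} and ℤ_7^× = {x ∈ ℤ_7 : v_7(x) = 0}. Here v_7(287) = v_7(num) − v_7(den) = 1; compare against these criteria.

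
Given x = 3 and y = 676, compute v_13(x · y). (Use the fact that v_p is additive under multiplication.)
v_13(2028) = 2

v_p(x) = 0 (factor: 3 = 13^0 · 3); v_p(y) = 2 (factor: 676 = 13^2 · 4). Additivity: v_p(xy) = v_p(x) + v_p(y) = 0 + 2 = 2. (Direct check: xy = 2028 = 13^2 · (12).)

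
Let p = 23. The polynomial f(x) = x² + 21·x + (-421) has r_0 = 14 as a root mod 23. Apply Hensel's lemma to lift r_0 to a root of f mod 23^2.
r_1 = 520 (mod 529)

Hensel: r_{i+1} = r_i − f(r_i)·(f′(r_i))^{-1} mod 23^{i+2}, f′(x) = 2x + 21. Iterate:
  r_0 = 14 (mod 23)
  r_1 = 520 (mod 529)
Final: r = 520 satisfies f(r) ≡ 0 mod 23^2.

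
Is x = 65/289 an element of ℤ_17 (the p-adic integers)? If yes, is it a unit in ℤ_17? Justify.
x ∉ ℤ_17 (v_17(x) = -2 < 0)

ℤ_17 = {x ∈ ℚ_17 : v_17(x) ≥ 0} and ℤ_17^× = {x ∈ ℤ_17 : v_17(x) = 0}. Here v_17(65/289) = v_17(num) − v_17(den) = -2; compare against these criteria.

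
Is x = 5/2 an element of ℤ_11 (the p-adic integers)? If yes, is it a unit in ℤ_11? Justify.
x ∈ ℤ_11^× (unit); v_11(x) = 0

ℤ_11 = {x ∈ ℚ_11 : v_11(x) ≥ 0} and ℤ_11^× = {x ∈ ℤ_11 : v_11(x) = 0}. Here v_11(5/2) = v_11(num) − v_11(den) = 0; compare against these criteria.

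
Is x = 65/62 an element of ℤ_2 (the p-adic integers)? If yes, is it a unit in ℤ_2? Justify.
x ∉ ℤ_2 (v_2(x) = -1 < 0)

ℤ_2 = {x ∈ ℚ_2 : v_2(x) ≥ 0} and ℤ_2^× = {x ∈ ℤ_2 : v_2(x) = 0}. Here v_2(65/62) = v_2(num) − v_2(den) = -1; compare against these criteria.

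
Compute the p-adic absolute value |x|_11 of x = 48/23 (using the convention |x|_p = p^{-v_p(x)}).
|48/23|_11 = 1

Step 1 — compute v_11(x) by factoring powers of 11 out of the numerator and denominator: v_11(48/23) = 0. Step 2 — apply |x|_p = p^{-v_p(x)} = 11^{0} = 1.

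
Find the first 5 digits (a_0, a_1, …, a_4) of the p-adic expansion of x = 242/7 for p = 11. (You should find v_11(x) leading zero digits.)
(a_0, …, a_4) = (0, 0, 5, 9, 7)

v_11(242/7) = 2, so a_0 = ... = a_1 = 0. Factor out: x = 11^2 · u with u = 2/7 a unit in ℤ_11. Expand u iteratively via a_{v+i} = u_i mod 11, u_{i+1} = (u_i − a_{v+i})/11:
  u_0 = 2/7;  a_2 = 5;  u_1 = (u_0 − 5)/11 = -3/7
  u_1 = -3/7;  a_3 = 9;  u_2 = (u_1 − 9)/11 = -6/7
  u_2 = -6/7;  a_4 = 7;  u_3 = (u_2 − 7)/11 = -5/7
Digits: (0, 0, 5, 9, 7).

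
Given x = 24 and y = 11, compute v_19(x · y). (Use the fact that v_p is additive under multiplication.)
v_19(264) = 0

v_p(x) = 0 (factor: 24 = 19^0 · 24); v_p(y) = 0 (factor: 11 = 19^0 · 11). Additivity: v_p(xy) = v_p(x) + v_p(y) = 0 + 0 = 0. (Direct check: xy = 264 = 19^0 · (264).)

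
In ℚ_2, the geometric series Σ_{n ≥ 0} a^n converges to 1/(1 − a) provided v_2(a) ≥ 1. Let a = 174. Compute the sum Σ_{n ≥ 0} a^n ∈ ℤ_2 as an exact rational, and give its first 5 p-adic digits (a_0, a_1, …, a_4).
Σ a^n = 1/(1 − a) = -1/173;  first 5 digits = (1, 1, 0, 1, 1)

v_2(a) = 1 ≥ 1, so the series converges in ℤ_2 to 1/(1 − a) = 1/(1 − 174) = -1/173. Expand this rational in ℤ_2: compute digits iteratively via d_i = x_i mod 2, x_{i+1} = (x_i − d_i)/2. The first 5 digits are (1, 1, 0, 1, 1).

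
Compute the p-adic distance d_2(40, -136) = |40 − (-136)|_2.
d_2(40, -136) = 1/16

Step 1 — x − y = 40 − (-136) = 176. Step 2 — v_2(176) = 4 (factor: 176 = (2^4 · 11); the sign does not affect v_p). Step 3 — |x − y|_2 = 2^{-4} = 1/16.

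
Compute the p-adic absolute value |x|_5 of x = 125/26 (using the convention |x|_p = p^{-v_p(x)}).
|125/26|_5 = 1/125

Step 1 — compute v_5(x) by factoring powers of 5 out of the numerator and denominator: v_5(125/26) = 3. Step 2 — apply |x|_p = p^{-v_p(x)} = 5^{-3} = 1/125.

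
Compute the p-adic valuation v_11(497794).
v_11(497794) = 4

v_11(n) is the largest exponent k such that 11^k divides n. Factor out: 497794 = 11^4 · 34. (Sign doesn't affect v_p.) So v_11(497794) = 4.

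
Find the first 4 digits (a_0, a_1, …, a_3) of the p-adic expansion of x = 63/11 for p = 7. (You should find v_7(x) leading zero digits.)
(a_0, …, a_3) = (0, 4, 4, 0)

v_7(63/11) = 1, so a_0 = ... = a_0 = 0. Factor out: x = 7^1 · u with u = 9/11 a unit in ℤ_7. Expand u iteratively via a_{v+i} = u_i mod 7, u_{i+1} = (u_i − a_{v+i})/7:
  u_0 = 9/11;  a_1 = 4;  u_1 = (u_0 − 4)/7 = -5/11
  u_1 = -5/11;  a_2 = 4;  u_2 = (u_1 − 4)/7 = -7/11
  u_2 = -7/11;  a_3 = 0;  u_3 = (u_2 − 0)/7 = -1/11
Digits: (0, 4, 4, 0).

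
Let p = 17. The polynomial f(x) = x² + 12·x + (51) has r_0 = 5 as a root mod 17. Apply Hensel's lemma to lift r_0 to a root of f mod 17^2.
r_1 = 209 (mod 289)

Hensel: r_{i+1} = r_i − f(r_i)·(f′(r_i))^{-1} mod 17^{i+2}, f′(x) = 2x + 12. Iterate:
  r_0 = 5 (mod 17)
  r_1 = 209 (mod 289)
Final: r = 209 satisfies f(r) ≡ 0 mod 17^2.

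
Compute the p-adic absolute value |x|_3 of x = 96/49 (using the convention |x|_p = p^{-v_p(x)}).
|96/49|_3 = 1/3

Step 1 — compute v_3(x) by factoring powers of 3 out of the numerator and denominator: v_3(96/49) = 1. Step 2 — apply |x|_p = p^{-v_p(x)} = 3^{-1} = 1/3.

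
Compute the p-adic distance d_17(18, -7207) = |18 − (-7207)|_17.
d_17(18, -7207) = 1/289

Step 1 — x − y = 18 − (-7207) = 7225. Step 2 — v_17(7225) = 2 (factor: 7225 = (17^2 · 25); the sign does not affect v_p). Step 3 — |x − y|_17 = 17^{-2} = 1/289.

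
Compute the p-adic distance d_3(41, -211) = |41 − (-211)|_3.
d_3(41, -211) = 1/9

Step 1 — x − y = 41 − (-211) = 252. Step 2 — v_3(252) = 2 (factor: 252 = (3^2 · 28); the sign does not affect v_p). Step 3 — |x − y|_3 = 3^{-2} = 1/9.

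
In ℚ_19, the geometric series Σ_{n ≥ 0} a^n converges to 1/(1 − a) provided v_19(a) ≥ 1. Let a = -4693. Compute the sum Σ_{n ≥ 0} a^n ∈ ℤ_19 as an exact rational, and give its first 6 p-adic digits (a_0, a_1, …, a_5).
Σ a^n = 1/(1 − a) = 1/4694;  first 6 digits = (1, 0, 6, 18, 16, 8)

v_19(a) = 2 ≥ 1, so the series converges in ℤ_19 to 1/(1 − a) = 1/(1 − (-4693)) = 1/4694. Expand this rational in ℤ_19: compute digits iteratively via d_i = x_i mod 19, x_{i+1} = (x_i − d_i)/19. The first 6 digits are (1, 0, 6, 18, 16, 8).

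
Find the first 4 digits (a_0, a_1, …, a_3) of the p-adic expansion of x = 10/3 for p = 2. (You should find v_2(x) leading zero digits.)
(a_0, …, a_3) = (0, 1, 1, 1)

v_2(10/3) = 1, so a_0 = ... = a_0 = 0. Factor out: x = 2^1 · u with u = 5/3 a unit in ℤ_2. Expand u iteratively via a_{v+i} = u_i mod 2, u_{i+1} = (u_i − a_{v+i})/2:
  u_0 = 5/3;  a_1 = 1;  u_1 = (u_0 − 1)/2 = 1/3
  u_1 = 1/3;  a_2 = 1;  u_2 = (u_1 − 1)/2 = -1/3
  u_2 = -1/3;  a_3 = 1;  u_3 = (u_2 − 1)/2 = -2/3
Digits: (0, 1, 1, 1).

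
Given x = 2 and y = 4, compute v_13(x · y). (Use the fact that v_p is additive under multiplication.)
v_13(8) = 0

v_p(x) = 0 (factor: 2 = 13^0 · 2); v_p(y) = 0 (factor: 4 = 13^0 · 4). Additivity: v_p(xy) = v_p(x) + v_p(y) = 0 + 0 = 0. (Direct check: xy = 8 = 13^0 · (8).)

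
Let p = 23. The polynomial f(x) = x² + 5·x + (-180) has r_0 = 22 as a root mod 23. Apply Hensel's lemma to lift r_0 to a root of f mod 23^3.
r_2 = 7819 (mod 12167)

Hensel: r_{i+1} = r_i − f(r_i)·(f′(r_i))^{-1} mod 23^{i+2}, f′(x) = 2x + 5. Iterate:
  r_0 = 22 (mod 23)
  r_1 = 413 (mod 529)
  r_2 = 7819 (mod 12167)
Final: r = 7819 satisfies f(r) ≡ 0 mod 23^3.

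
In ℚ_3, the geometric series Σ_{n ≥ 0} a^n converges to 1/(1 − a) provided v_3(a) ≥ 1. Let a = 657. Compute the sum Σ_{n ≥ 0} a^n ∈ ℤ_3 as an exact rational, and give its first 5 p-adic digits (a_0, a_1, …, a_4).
Σ a^n = 1/(1 − a) = -1/656;  first 5 digits = (1, 0, 1, 0, 0)

v_3(a) = 2 ≥ 1, so the series converges in ℤ_3 to 1/(1 − a) = 1/(1 − 657) = -1/656. Expand this rational in ℤ_3: compute digits iteratively via d_i = x_i mod 3, x_{i+1} = (x_i − d_i)/3. The first 5 digits are (1, 0, 1, 0, 0).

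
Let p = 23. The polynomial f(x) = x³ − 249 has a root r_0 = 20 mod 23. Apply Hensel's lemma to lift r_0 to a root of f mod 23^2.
r_1 = 66 (mod 529)

Hensel: r_{i+1} = r_i − f(r_i)/f′(r_i) mod 23^{i+2}, where f′(x) = 3x². Iterate:
  r_0 = 20 (mod 23)
  r_1 = 66 (mod 529)
Final: r = 66 with f(r) ≡ 0 mod 23^2.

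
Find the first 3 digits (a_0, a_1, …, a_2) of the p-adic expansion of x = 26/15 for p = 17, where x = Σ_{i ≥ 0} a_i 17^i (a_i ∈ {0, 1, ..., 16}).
(a_0, …, a_2) = (4, 1, 9)

v_17(26/15) = 0 (numerator and denominator both coprime to 17), so x ∈ ℤ_17^×. Compute digits iteratively via a_i = x_i mod 17, x_{i+1} = (x_i − a_i)/17, with x_0 = x:
  x_0 = 26/15;  a_0 = 4;  x_1 = (x_0 − 4)/17 = -2/15
  x_1 = -2/15;  a_1 = 1;  x_2 = (x_1 − 1)/17 = -1/15
  x_2 = -1/15;  a_2 = 9;  x_3 = (x_2 − 9)/17 = -8/15
Digits: (4, 1, 9).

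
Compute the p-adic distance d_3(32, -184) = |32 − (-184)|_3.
d_3(32, -184) = 1/27

Step 1 — x − y = 32 − (-184) = 216. Step 2 — v_3(216) = 3 (factor: 216 = (3^3 · 8); the sign does not affect v_p). Step 3 — |x − y|_3 = 3^{-3} = 1/27.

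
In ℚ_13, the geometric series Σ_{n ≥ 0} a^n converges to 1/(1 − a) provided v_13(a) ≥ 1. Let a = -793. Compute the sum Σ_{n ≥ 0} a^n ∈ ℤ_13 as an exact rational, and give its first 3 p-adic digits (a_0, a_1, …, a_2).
Σ a^n = 1/(1 − a) = 1/794;  first 3 digits = (1, 4, 11)

v_13(a) = 1 ≥ 1, so the series converges in ℤ_13 to 1/(1 − a) = 1/(1 − (-793)) = 1/794. Expand this rational in ℤ_13: compute digits iteratively via d_i = x_i mod 13, x_{i+1} = (x_i − d_i)/13. The first 3 digits are (1, 4, 11).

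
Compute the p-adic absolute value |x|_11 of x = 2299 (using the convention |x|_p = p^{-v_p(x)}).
|2299|_11 = 1/121

Step 1 — compute v_11(x) by factoring powers of 11 out of the numerator and denominator: v_11(2299) = 2. Step 2 — apply |x|_p = p^{-v_p(x)} = 11^{-2} = 1/121.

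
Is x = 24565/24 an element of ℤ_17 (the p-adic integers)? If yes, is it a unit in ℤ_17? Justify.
x ∈ ℤ_17 but not a unit; v_17(x) = 3 > 0

ℤ_17 = {x ∈ ℚ_17 : v_17(x) ≥ 0} and ℤ_17^× = {x ∈ ℤ_17 : v_17(x) = 0}. Here v_17(24565/24) = v_17(num) − v_17(den) = 3; compare against these criteria.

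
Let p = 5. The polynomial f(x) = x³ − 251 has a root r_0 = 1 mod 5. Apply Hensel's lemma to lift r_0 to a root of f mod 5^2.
r_1 = 1 (mod 25)

Hensel: r_{i+1} = r_i − f(r_i)/f′(r_i) mod 5^{i+2}, where f′(x) = 3x². Iterate:
  r_0 = 1 (mod 5)
  r_1 = 1 (mod 25)
Final: r = 1 with f(r) ≡ 0 mod 5^2.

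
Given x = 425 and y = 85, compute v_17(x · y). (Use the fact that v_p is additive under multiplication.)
v_17(36125) = 2

v_p(x) = 1 (factor: 425 = 17^1 · 25); v_p(y) = 1 (factor: 85 = 17^1 · 5). Additivity: v_p(xy) = v_p(x) + v_p(y) = 1 + 1 = 2. (Direct check: xy = 36125 = 17^2 · (125).)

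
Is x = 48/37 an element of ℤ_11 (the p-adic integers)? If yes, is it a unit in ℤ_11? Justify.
x ∈ ℤ_11^× (unit); v_11(x) = 0

ℤ_11 = {x ∈ ℚ_11 : v_11(x) ≥ 0} and ℤ_11^× = {x ∈ ℤ_11 : v_11(x) = 0}. Here v_11(48/37) = v_11(num) − v_11(den) = 0; compare against these criteria.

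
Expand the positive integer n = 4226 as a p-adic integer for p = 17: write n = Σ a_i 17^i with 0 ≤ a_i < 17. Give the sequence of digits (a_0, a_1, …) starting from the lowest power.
(a_0, a_1, …) = (10, 10, 14)

Repeated division by 17 gives the digits low-to-high: 4226 = 10 + 10·17^1 + 14·17^2. Digit sequence: (10, 10, 14).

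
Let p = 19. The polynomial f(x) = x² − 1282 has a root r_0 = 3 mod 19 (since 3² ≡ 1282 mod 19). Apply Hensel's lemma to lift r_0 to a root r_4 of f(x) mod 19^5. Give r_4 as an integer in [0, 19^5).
r_4 = 1165824 (mod 2476099)

Hensel's recurrence: r_{i+1} = r_i − f(r_i)·(f′(r_i))^{-1} mod 19^{i+2}, with f′(x) = 2x. Iterate:
  r_0 = 3 (mod 19)
  r_1 = 155 (mod 361)
  r_2 = 6653 (mod 6859)
  r_3 = 123256 (mod 130321)
  r_4 = 1165824 (mod 2476099)
Final: r_4 = 1165824, and one checks f(r_4) ≡ 0 mod 19^5.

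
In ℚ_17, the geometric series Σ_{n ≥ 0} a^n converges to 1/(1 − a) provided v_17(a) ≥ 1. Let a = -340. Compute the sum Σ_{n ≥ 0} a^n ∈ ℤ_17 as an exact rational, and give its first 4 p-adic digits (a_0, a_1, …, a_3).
Σ a^n = 1/(1 − a) = 1/341;  first 4 digits = (1, 14, 7, 13)

v_17(a) = 1 ≥ 1, so the series converges in ℤ_17 to 1/(1 − a) = 1/(1 − (-340)) = 1/341. Expand this rational in ℤ_17: compute digits iteratively via d_i = x_i mod 17, x_{i+1} = (x_i − d_i)/17. The first 4 digits are (1, 14, 7, 13).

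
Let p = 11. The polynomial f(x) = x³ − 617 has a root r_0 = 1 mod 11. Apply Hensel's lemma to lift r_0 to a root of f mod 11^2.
r_1 = 45 (mod 121)

Hensel: r_{i+1} = r_i − f(r_i)/f′(r_i) mod 11^{i+2}, where f′(x) = 3x². Iterate:
  r_0 = 1 (mod 11)
  r_1 = 45 (mod 121)
Final: r = 45 with f(r) ≡ 0 mod 11^2.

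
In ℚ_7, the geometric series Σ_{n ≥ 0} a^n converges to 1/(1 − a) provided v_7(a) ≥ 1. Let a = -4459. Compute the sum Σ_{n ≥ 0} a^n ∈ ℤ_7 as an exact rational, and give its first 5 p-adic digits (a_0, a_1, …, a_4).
Σ a^n = 1/(1 − a) = 1/4460;  first 5 digits = (1, 0, 0, 1, 5)

v_7(a) = 3 ≥ 1, so the series converges in ℤ_7 to 1/(1 − a) = 1/(1 − (-4459)) = 1/4460. Expand this rational in ℤ_7: compute digits iteratively via d_i = x_i mod 7, x_{i+1} = (x_i − d_i)/7. The first 5 digits are (1, 0, 0, 1, 5).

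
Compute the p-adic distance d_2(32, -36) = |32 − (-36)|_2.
d_2(32, -36) = 1/4

Step 1 — x − y = 32 − (-36) = 68. Step 2 — v_2(68) = 2 (factor: 68 = (2^2 · 17); the sign does not affect v_p). Step 3 — |x − y|_2 = 2^{-2} = 1/4.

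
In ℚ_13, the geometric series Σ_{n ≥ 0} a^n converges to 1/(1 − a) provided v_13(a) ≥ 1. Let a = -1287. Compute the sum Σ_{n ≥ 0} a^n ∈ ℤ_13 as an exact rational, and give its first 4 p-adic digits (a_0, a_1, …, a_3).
Σ a^n = 1/(1 − a) = 1/1288;  first 4 digits = (1, 5, 4, 7)

v_13(a) = 1 ≥ 1, so the series converges in ℤ_13 to 1/(1 − a) = 1/(1 − (-1287)) = 1/1288. Expand this rational in ℤ_13: compute digits iteratively via d_i = x_i mod 13, x_{i+1} = (x_i − d_i)/13. The first 4 digits are (1, 5, 4, 7).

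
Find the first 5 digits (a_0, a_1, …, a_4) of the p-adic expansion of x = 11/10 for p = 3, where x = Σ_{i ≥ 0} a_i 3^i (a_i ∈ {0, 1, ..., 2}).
(a_0, …, a_4) = (2, 0, 2, 2, 0)

v_3(11/10) = 0 (numerator and denominator both coprime to 3), so x ∈ ℤ_3^×. Compute digits iteratively via a_i = x_i mod 3, x_{i+1} = (x_i − a_i)/3, with x_0 = x:
  x_0 = 11/10;  a_0 = 2;  x_1 = (x_0 − 2)/3 = -3/10
  x_1 = -3/10;  a_1 = 0;  x_2 = (x_1 − 0)/3 = -1/10
  x_2 = -1/10;  a_2 = 2;  x_3 = (x_2 − 2)/3 = -7/10
  x_3 = -7/10;  a_3 = 2;  x_4 = (x_3 − 2)/3 = -9/10
  x_4 = -9/10;  a_4 = 0;  x_5 = (x_4 − 0)/3 = -3/10
Digits: (2, 0, 2, 2, 0).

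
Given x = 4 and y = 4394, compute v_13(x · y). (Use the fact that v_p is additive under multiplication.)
v_13(17576) = 3

v_p(x) = 0 (factor: 4 = 13^0 · 4); v_p(y) = 3 (factor: 4394 = 13^3 · 2). Additivity: v_p(xy) = v_p(x) + v_p(y) = 0 + 3 = 3. (Direct check: xy = 17576 = 13^3 · (8).)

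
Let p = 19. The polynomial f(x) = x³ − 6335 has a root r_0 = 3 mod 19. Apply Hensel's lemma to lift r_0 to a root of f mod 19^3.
r_2 = 5304 (mod 6859)

Hensel: r_{i+1} = r_i − f(r_i)/f′(r_i) mod 19^{i+2}, where f′(x) = 3x². Iterate:
  r_0 = 3 (mod 19)
  r_1 = 250 (mod 361)
  r_2 = 5304 (mod 6859)
Final: r = 5304 with f(r) ≡ 0 mod 19^3.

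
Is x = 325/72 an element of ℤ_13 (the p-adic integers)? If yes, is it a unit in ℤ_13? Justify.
x ∈ ℤ_13 but not a unit; v_13(x) = 1 > 0

ℤ_13 = {x ∈ ℚ_13 : v_13(x) ≥ 0} and ℤ_13^× = {x ∈ ℤ_13 : v_13(x) = 0}. Here v_13(325/72) = v_13(num) − v_13(den) = 1; compare against these criteria.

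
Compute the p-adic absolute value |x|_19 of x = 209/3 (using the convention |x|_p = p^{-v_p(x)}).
|209/3|_19 = 1/19

Step 1 — compute v_19(x) by factoring powers of 19 out of the numerator and denominator: v_19(209/3) = 1. Step 2 — apply |x|_p = p^{-v_p(x)} = 19^{-1} = 1/19.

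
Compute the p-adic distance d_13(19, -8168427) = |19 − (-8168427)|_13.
d_13(19, -8168427) = 1/371293

Step 1 — x − y = 19 − (-8168427) = 8168446. Step 2 — v_13(8168446) = 5 (factor: 8168446 = (13^5 · 22); the sign does not affect v_p). Step 3 — |x − y|_13 = 13^{-5} = 1/371293.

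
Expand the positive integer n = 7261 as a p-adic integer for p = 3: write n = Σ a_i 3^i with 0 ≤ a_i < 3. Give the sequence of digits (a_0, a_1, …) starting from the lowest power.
(a_0, a_1, …) = (1, 2, 2, 1, 2, 2, 0, 0, 1)

Repeated division by 3 gives the digits low-to-high: 7261 = 1 + 2·3^1 + 2·3^2 + 1·3^3 + 2·3^4 + 2·3^5 + 1·3^8. Digit sequence: (1, 2, 2, 1, 2, 2, 0, 0, 1).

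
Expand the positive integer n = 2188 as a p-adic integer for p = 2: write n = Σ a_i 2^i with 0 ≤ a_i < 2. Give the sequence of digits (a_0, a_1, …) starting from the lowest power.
(a_0, a_1, …) = (0, 0, 1, 1, 0, 0, 0, 1, 0, 0, 0, 1)

Repeated division by 2 gives the digits low-to-high: 2188 = 1·2^2 + 1·2^3 + 1·2^7 + 1·2^11. Digit sequence: (0, 0, 1, 1, 0, 0, 0, 1, 0, 0, 0, 1).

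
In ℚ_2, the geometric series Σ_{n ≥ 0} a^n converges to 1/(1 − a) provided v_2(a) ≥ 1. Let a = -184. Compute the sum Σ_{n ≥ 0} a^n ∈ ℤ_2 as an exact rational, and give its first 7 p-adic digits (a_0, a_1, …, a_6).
Σ a^n = 1/(1 − a) = 1/185;  first 7 digits = (1, 0, 0, 1, 0, 0, 0)

v_2(a) = 3 ≥ 1, so the series converges in ℤ_2 to 1/(1 − a) = 1/(1 − (-184)) = 1/185. Expand this rational in ℤ_2: compute digits iteratively via d_i = x_i mod 2, x_{i+1} = (x_i − d_i)/2. The first 7 digits are (1, 0, 0, 1, 0, 0, 0).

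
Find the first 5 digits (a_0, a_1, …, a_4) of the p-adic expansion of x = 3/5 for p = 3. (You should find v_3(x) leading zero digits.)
(a_0, …, a_4) = (0, 2, 0, 1, 2)

v_3(3/5) = 1, so a_0 = ... = a_0 = 0. Factor out: x = 3^1 · u with u = 1/5 a unit in ℤ_3. Expand u iteratively via a_{v+i} = u_i mod 3, u_{i+1} = (u_i − a_{v+i})/3:
  u_0 = 1/5;  a_1 = 2;  u_1 = (u_0 − 2)/3 = -3/5
  u_1 = -3/5;  a_2 = 0;  u_2 = (u_1 − 0)/3 = -1/5
  u_2 = -1/5;  a_3 = 1;  u_3 = (u_2 − 1)/3 = -2/5
  u_3 = -2/5;  a_4 = 2;  u_4 = (u_3 − 2)/3 = -4/5
Digits: (0, 2, 0, 1, 2).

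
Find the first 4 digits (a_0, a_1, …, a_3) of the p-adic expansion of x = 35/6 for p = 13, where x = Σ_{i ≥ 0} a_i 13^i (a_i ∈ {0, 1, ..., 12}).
(a_0, …, a_3) = (8, 2, 2, 2)

v_13(35/6) = 0 (numerator and denominator both coprime to 13), so x ∈ ℤ_13^×. Compute digits iteratively via a_i = x_i mod 13, x_{i+1} = (x_i − a_i)/13, with x_0 = x:
  x_0 = 35/6;  a_0 = 8;  x_1 = (x_0 − 8)/13 = -1/6
  x_1 = -1/6;  a_1 = 2;  x_2 = (x_1 − 2)/13 = -1/6
  x_2 = -1/6;  a_2 = 2;  x_3 = (x_2 − 2)/13 = -1/6
  x_3 = -1/6;  a_3 = 2;  x_4 = (x_3 − 2)/13 = -1/6
Digits: (8, 2, 2, 2).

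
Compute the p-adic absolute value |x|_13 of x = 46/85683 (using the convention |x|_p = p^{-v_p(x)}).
|46/85683|_13 = 28561

Step 1 — compute v_13(x) by factoring powers of 13 out of the numerator and denominator: v_13(46/85683) = -4. Step 2 — apply |x|_p = p^{-v_p(x)} = 13^{4} = 28561.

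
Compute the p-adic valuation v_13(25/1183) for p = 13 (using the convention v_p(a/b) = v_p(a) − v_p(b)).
v_13(25/1183) = -2

Factor powers of 13 from the numerator and denominator of the reduced fraction: 25 = 13^0 · 25 and 1183 = 13^2 · 7. Apply v_p(a/b) = v_p(a) − v_p(b): v_13(25/1183) = 0 − 2 = -2.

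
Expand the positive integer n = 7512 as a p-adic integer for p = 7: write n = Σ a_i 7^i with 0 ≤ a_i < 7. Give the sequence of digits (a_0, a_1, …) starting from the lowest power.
(a_0, a_1, …) = (1, 2, 6, 0, 3)

Repeated division by 7 gives the digits low-to-high: 7512 = 1 + 2·7^1 + 6·7^2 + 3·7^4. Digit sequence: (1, 2, 6, 0, 3).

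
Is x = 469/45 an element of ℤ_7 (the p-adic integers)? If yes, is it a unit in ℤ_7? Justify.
x ∈ ℤ_7 but not a unit; v_7(x) = 1 > 0

ℤ_7 = {x ∈ ℚ_7 : v_7(x) ≥ 0} and ℤ_7^× = {x ∈ ℤ_7 : v_7(x) = 0}. Here v_7(469/45) = v_7(num) − v_7(den) = 1; compare against these criteria.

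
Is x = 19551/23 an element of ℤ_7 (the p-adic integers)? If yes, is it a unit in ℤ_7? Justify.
x ∈ ℤ_7 but not a unit; v_7(x) = 3 > 0

ℤ_7 = {x ∈ ℚ_7 : v_7(x) ≥ 0} and ℤ_7^× = {x ∈ ℤ_7 : v_7(x) = 0}. Here v_7(19551/23) = v_7(num) − v_7(den) = 3; compare against these criteria.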